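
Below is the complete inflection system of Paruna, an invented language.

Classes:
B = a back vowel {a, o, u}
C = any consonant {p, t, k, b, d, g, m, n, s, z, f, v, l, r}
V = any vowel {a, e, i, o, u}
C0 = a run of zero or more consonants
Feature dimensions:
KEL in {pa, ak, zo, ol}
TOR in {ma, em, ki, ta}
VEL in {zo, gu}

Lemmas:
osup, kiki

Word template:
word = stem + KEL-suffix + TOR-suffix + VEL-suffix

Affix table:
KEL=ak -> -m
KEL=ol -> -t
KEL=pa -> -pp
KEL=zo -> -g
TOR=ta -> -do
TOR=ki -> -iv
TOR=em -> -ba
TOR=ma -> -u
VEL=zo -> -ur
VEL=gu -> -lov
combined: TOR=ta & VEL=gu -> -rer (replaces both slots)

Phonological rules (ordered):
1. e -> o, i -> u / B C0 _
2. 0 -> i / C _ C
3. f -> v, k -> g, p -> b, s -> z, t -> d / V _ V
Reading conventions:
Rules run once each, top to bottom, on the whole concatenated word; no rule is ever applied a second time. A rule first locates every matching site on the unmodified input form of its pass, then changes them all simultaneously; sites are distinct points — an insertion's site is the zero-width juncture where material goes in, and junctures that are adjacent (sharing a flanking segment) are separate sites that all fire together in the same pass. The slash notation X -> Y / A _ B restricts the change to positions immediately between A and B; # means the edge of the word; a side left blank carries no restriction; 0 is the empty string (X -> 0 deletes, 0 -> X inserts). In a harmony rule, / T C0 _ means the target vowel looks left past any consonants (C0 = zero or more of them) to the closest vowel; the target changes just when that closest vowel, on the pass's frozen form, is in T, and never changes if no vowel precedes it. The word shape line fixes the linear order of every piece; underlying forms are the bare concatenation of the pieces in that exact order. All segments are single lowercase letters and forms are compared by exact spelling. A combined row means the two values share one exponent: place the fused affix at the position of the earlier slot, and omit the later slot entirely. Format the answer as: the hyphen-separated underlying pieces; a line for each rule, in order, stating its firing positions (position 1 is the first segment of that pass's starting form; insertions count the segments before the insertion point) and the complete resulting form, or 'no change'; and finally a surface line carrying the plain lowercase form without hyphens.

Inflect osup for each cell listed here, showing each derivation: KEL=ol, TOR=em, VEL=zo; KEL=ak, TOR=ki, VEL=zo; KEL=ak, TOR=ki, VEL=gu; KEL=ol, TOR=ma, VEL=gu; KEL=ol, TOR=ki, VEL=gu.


cell KEL=ol, TOR=em, VEL=zo:
underlying: osup-t-ba-ur
1. e -> o, i -> u / B C0 _: no change
2. 0 -> i / C _ C: inserts after position(s) 4, 5: osupitibaur
3. f -> v, k -> g, p -> b, s -> z, t -> d / V _ V: fires at position(s) 2, 4, 6: ozubidibaur
surface: ozubidibaur

cell KEL=ak, TOR=ki, VEL=zo:
underlying: osup-m-iv-ur
1. e -> o, i -> u / B C0 _: fires at position(s) 6: osupmuvur
2. 0 -> i / C _ C: inserts after position(s) 4: osupimuvur
3. f -> v, k -> g, p -> b, s -> z, t -> d / V _ V: fires at position(s) 2, 4: ozubimuvur
surface: ozubimuvur

cell KEL=ak, TOR=ki, VEL=gu:
underlying: osup-m-iv-lov
1. e -> o, i -> u / B C0 _: fires at position(s) 6: osupmuvlov
2. 0 -> i / C _ C: inserts after position(s) 4, 7: osupimuvilov
3. f -> v, k -> g, p -> b, s -> z, t -> d / V _ V: fires at position(s) 2, 4: ozubimuvilov
surface: ozubimuvilov

cell KEL=ol, TOR=ma, VEL=gu:
underlying: osup-t-u-lov
1. e -> o, i -> u / B C0 _: no change
2. 0 -> i / C _ C: inserts after position(s) 4: osupitulov
3. f -> v, k -> g, p -> b, s -> z, t -> d / V _ V: fires at position(s) 2, 4, 6: ozubidulov
surface: ozubidulov

cell KEL=ol, TOR=ki, VEL=gu:
underlying: osup-t-iv-lov
1. e -> o, i -> u / B C0 _: fires at position(s) 6: osuptuvlov
2. 0 -> i / C _ C: inserts after position(s) 4, 7: osupituvilov
3. f -> v, k -> g, p -> b, s -> z, t -> d / V _ V: fires at position(s) 2, 4, 6: ozubiduvilov
surface: ozubiduvilov


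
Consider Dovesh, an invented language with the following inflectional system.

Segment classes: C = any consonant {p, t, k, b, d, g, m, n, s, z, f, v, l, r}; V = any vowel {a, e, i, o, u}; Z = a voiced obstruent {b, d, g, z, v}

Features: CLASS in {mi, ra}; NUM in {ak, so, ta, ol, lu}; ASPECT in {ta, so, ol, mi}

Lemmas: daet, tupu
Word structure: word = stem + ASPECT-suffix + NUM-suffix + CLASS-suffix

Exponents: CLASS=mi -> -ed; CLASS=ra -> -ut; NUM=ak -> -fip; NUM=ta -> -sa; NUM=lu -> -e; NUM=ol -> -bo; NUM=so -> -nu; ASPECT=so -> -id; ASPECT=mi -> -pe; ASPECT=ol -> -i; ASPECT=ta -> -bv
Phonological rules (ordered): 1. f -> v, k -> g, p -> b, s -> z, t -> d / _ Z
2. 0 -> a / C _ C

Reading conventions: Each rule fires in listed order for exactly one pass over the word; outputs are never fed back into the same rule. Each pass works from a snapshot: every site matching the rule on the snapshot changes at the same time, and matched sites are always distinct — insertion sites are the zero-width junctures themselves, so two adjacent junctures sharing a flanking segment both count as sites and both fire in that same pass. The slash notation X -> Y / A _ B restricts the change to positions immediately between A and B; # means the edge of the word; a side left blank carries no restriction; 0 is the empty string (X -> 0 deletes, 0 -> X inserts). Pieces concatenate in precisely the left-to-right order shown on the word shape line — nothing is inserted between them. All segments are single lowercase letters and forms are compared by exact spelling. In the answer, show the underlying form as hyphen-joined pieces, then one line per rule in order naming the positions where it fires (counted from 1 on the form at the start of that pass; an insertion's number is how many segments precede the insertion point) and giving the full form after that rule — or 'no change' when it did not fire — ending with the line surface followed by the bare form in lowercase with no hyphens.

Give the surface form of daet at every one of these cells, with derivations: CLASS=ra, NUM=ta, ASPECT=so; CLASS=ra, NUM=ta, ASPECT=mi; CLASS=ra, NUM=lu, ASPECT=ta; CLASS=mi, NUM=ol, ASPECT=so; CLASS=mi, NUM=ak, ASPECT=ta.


cell CLASS=ra, NUM=ta, ASPECT=so:
underlying: daet-id-sa-ut
1. f -> v, k -> g, p -> b, s -> z, t -> d / _ Z: no change
2. 0 -> a / C _ C: inserts after position(s) 6: daetidasaut
surface: daetidasaut

cell CLASS=ra, NUM=ta, ASPECT=mi:
underlying: daet-pe-sa-ut
1. f -> v, k -> g, p -> b, s -> z, t -> d / _ Z: no change
2. 0 -> a / C _ C: inserts after position(s) 4: daetapesaut
surface: daetapesaut

cell CLASS=ra, NUM=lu, ASPECT=ta:
underlying: daet-bv-e-ut
1. f -> v, k -> g, p -> b, s -> z, t -> d / _ Z: fires at position(s) 4: daedbveut
2. 0 -> a / C _ C: inserts after position(s) 4, 5: daedabaveut
surface: daedabaveut

cell CLASS=mi, NUM=ol, ASPECT=so:
underlying: daet-id-bo-ed
1. f -> v, k -> g, p -> b, s -> z, t -> d / _ Z: no change
2. 0 -> a / C _ C: inserts after position(s) 6: daetidaboed
surface: daetidaboed

cell CLASS=mi, NUM=ak, ASPECT=ta:
underlying: daet-bv-fip-ed
1. f -> v, k -> g, p -> b, s -> z, t -> d / _ Z: fires at position(s) 4: daedbvfiped
2. 0 -> a / C _ C: inserts after position(s) 4, 5, 6: daedabavafiped
surface: daedabavafiped


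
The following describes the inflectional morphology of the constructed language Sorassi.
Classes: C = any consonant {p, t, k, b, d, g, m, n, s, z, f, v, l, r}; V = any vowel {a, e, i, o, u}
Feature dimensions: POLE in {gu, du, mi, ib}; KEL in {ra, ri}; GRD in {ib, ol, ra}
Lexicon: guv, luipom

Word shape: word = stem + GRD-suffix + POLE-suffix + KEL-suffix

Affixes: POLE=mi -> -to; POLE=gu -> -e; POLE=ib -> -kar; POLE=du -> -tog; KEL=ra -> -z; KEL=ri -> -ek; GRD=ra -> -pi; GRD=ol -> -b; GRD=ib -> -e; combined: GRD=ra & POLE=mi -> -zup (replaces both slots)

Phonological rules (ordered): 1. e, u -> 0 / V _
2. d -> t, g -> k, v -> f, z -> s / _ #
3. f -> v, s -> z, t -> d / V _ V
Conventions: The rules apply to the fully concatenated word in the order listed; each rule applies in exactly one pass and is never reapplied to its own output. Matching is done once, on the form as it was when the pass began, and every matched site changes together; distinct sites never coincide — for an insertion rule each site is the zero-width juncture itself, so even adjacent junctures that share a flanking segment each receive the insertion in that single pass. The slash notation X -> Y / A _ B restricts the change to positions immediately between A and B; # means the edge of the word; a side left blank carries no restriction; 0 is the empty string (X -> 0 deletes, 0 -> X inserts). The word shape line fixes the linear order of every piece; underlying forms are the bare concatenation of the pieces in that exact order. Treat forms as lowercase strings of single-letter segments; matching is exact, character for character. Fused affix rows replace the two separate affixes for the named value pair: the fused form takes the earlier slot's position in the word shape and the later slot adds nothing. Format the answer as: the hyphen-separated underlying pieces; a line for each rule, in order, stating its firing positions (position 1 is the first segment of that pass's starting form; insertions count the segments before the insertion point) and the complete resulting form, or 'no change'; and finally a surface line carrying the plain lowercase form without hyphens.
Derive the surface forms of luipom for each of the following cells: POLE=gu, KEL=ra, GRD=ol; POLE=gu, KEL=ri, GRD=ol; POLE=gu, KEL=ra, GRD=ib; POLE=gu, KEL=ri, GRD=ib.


cell POLE=gu, KEL=ra, GRD=ol:
underlying: luipom-b-e-z
1. e, u -> 0 / V _: no change
2. d -> t, g -> k, v -> f, z -> s / _ #: fires at position(s) 9: luipombes
3. f -> v, s -> z, t -> d / V _ V: no change
surface: luipombes

cell POLE=gu, KEL=ri, GRD=ol:
underlying: luipom-b-e-ek
1. e, u -> 0 / V _: fires at position(s) 9: luipombek
2. d -> t, g -> k, v -> f, z -> s / _ #: no change
3. f -> v, s -> z, t -> d / V _ V: no change
surface: luipombek

cell POLE=gu, KEL=ra, GRD=ib:
underlying: luipom-e-e-z
1. e, u -> 0 / V _: fires at position(s) 8: luipomez
2. d -> t, g -> k, v -> f, z -> s / _ #: fires at position(s) 8: luipomes
3. f -> v, s -> z, t -> d / V _ V: no change
surface: luipomes

cell POLE=gu, KEL=ri, GRD=ib:
underlying: luipom-e-e-ek
1. e, u -> 0 / V _: fires at position(s) 8, 9: luipomek
2. d -> t, g -> k, v -> f, z -> s / _ #: no change
3. f -> v, s -> z, t -> d / V _ V: no change
surface: luipomek


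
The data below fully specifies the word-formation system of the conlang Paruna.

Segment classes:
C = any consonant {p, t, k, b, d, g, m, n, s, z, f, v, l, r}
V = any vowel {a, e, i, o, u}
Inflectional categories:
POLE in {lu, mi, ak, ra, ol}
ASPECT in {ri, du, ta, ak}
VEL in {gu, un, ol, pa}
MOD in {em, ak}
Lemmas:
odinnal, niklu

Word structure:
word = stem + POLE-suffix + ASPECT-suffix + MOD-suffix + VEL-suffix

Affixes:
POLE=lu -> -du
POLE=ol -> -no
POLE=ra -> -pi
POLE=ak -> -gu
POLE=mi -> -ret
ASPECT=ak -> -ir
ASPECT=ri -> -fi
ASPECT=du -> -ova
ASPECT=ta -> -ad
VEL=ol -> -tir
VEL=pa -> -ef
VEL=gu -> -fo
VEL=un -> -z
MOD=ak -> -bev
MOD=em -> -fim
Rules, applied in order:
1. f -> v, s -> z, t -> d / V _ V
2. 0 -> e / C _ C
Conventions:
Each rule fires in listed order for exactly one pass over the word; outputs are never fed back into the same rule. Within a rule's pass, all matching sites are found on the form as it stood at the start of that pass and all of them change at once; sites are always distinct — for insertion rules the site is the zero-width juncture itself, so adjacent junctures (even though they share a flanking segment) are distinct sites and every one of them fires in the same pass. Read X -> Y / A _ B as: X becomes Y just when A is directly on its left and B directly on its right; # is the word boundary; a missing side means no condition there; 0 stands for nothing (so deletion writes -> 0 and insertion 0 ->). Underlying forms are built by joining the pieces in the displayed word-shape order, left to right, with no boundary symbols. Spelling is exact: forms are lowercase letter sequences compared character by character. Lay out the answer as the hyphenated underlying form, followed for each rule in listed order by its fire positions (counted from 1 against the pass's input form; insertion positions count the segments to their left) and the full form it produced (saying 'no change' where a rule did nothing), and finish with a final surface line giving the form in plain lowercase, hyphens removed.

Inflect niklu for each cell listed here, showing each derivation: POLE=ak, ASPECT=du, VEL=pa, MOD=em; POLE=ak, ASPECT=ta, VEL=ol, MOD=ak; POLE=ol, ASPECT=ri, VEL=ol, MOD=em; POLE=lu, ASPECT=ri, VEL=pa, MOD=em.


cell POLE=ak, ASPECT=du, VEL=pa, MOD=em:
underlying: niklu-gu-ova-fim-ef
1. f -> v, s -> z, t -> d / V _ V: fires at position(s) 11: nikluguovavimef
2. 0 -> e / C _ C: inserts after position(s) 3: nikeluguovavimef
surface: nikeluguovavimef

cell POLE=ak, ASPECT=ta, VEL=ol, MOD=ak:
underlying: niklu-gu-ad-bev-tir
1. f -> v, s -> z, t -> d / V _ V: no change
2. 0 -> e / C _ C: inserts after position(s) 3, 9, 12: nikeluguadebevetir
surface: nikeluguadebevetir

cell POLE=ol, ASPECT=ri, VEL=ol, MOD=em:
underlying: niklu-no-fi-fim-tir
1. f -> v, s -> z, t -> d / V _ V: fires at position(s) 8, 10: niklunovivimtir
2. 0 -> e / C _ C: inserts after position(s) 3, 12: nikelunovivimetir
surface: nikelunovivimetir

cell POLE=lu, ASPECT=ri, VEL=pa, MOD=em:
underlying: niklu-du-fi-fim-ef
1. f -> v, s -> z, t -> d / V _ V: fires at position(s) 8, 10: nikluduvivimef
2. 0 -> e / C _ C: inserts after position(s) 3: nikeluduvivimef
surface: nikeluduvivimef


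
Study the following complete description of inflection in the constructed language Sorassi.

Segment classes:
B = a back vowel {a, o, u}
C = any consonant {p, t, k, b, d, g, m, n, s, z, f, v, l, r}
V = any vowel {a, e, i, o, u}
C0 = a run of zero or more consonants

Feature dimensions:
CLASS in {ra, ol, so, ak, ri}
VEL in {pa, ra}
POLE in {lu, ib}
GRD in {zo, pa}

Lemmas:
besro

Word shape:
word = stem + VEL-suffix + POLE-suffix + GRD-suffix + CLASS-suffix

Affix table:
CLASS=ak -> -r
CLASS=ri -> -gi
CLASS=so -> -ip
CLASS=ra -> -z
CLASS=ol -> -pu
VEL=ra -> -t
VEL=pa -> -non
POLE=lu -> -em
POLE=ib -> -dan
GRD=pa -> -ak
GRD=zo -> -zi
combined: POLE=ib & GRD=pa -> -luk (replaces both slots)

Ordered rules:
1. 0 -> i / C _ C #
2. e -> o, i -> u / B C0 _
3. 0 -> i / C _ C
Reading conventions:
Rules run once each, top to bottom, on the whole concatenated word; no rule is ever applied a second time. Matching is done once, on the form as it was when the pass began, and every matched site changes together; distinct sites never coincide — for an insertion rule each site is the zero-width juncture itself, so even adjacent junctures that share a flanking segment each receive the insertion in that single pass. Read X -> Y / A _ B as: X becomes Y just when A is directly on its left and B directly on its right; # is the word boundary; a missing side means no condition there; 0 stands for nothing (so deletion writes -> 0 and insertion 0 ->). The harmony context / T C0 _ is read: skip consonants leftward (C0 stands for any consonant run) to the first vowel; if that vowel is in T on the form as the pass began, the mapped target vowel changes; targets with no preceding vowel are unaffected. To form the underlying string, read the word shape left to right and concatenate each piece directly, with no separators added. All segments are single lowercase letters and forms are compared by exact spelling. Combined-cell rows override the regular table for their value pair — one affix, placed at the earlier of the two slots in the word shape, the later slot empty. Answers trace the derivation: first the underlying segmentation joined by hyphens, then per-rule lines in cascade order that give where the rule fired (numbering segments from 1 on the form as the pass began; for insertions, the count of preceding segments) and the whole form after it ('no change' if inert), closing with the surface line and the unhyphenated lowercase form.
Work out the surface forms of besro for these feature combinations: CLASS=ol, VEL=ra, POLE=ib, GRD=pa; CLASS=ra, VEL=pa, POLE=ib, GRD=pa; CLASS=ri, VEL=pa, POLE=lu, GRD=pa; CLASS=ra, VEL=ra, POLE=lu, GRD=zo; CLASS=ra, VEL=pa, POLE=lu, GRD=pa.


cell CLASS=ol, VEL=ra, POLE=ib, GRD=pa:
underlying: besro-t-luk-pu
1. 0 -> i / C _ C #: no change
2. e -> o, i -> u / B C0 _: no change
3. 0 -> i / C _ C: inserts after position(s) 3, 6, 9: besirotilukipu
surface: besirotilukipu

cell CLASS=ra, VEL=pa, POLE=ib, GRD=pa:
underlying: besro-non-luk-z
1. 0 -> i / C _ C #: inserts after position(s) 11: besrononlukiz
2. e -> o, i -> u / B C0 _: fires at position(s) 12: besrononlukuz
3. 0 -> i / C _ C: inserts after position(s) 3, 8: besirononilukuz
surface: besirononilukuz

cell CLASS=ri, VEL=pa, POLE=lu, GRD=pa:
underlying: besro-non-em-ak-gi
1. 0 -> i / C _ C #: no change
2. e -> o, i -> u / B C0 _: fires at position(s) 9, 14: besrononomakgu
3. 0 -> i / C _ C: inserts after position(s) 3, 12: besirononomakigu
surface: besirononomakigu

cell CLASS=ra, VEL=ra, POLE=lu, GRD=zo:
underlying: besro-t-em-zi-z
1. 0 -> i / C _ C #: no change
2. e -> o, i -> u / B C0 _: fires at position(s) 7: besrotomziz
3. 0 -> i / C _ C: inserts after position(s) 3, 8: besirotomiziz
surface: besirotomiziz

cell CLASS=ra, VEL=pa, POLE=lu, GRD=pa:
underlying: besro-non-em-ak-z
1. 0 -> i / C _ C #: inserts after position(s) 12: besrononemakiz
2. e -> o, i -> u / B C0 _: fires at position(s) 9, 13: besrononomakuz
3. 0 -> i / C _ C: inserts after position(s) 3: besirononomakuz
surface: besirononomakuz


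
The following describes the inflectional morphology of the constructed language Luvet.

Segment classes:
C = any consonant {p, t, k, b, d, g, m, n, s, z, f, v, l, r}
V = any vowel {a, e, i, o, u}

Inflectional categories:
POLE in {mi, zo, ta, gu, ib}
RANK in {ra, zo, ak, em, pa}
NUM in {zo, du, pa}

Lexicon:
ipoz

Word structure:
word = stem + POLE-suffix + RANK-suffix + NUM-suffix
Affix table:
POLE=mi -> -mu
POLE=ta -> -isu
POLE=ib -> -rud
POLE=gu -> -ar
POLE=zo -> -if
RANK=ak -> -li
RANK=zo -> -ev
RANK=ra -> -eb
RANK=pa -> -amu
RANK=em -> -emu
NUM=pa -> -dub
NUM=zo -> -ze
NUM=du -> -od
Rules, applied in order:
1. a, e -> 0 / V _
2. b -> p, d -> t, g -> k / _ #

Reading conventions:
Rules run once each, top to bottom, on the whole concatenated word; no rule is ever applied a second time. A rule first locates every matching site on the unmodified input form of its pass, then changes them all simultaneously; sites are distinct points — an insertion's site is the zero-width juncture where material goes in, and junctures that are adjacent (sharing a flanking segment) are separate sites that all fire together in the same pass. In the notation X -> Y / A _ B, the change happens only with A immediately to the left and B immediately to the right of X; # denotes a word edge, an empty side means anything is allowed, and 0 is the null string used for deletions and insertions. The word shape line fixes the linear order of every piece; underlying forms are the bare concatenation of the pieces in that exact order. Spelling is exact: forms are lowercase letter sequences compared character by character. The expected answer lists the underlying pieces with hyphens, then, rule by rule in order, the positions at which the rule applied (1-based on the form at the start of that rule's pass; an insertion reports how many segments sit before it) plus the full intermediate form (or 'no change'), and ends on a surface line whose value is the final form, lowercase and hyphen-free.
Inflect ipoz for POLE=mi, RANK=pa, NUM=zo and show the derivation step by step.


underlying: ipoz-mu-amu-ze
1. a, e -> 0 / V _: fires at position(s) 7: ipozmumuze
2. b -> p, d -> t, g -> k / _ #: no change
surface: ipozmumuze


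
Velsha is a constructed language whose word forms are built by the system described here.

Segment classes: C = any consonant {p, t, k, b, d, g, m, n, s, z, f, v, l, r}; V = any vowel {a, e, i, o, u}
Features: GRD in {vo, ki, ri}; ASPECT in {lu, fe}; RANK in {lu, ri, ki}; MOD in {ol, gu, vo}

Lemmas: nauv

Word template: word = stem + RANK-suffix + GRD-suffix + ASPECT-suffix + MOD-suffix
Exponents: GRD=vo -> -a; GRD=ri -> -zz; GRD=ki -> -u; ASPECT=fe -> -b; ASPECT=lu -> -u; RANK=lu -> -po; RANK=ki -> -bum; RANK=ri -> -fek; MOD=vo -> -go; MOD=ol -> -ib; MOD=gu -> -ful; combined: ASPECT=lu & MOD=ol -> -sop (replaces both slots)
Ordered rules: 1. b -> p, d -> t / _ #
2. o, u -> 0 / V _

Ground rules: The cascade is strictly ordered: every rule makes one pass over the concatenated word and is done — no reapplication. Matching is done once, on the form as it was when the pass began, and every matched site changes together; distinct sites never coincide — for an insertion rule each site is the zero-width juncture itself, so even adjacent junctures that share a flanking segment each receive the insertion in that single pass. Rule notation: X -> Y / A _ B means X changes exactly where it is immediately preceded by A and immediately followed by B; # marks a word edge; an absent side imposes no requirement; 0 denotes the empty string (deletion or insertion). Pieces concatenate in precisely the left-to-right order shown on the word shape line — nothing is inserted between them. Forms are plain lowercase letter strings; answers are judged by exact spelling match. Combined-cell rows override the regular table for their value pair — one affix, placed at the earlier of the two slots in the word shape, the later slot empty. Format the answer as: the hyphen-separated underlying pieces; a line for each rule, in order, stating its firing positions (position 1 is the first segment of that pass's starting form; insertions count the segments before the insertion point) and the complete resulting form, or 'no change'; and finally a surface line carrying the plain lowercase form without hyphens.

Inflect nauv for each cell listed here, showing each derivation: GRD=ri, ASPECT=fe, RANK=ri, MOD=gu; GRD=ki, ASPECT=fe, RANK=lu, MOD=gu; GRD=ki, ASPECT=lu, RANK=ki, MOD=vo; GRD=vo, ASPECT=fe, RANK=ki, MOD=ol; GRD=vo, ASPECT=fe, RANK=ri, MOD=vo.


cell GRD=ri, ASPECT=fe, RANK=ri, MOD=gu:
underlying: nauv-fek-zz-b-ful
1. b -> p, d -> t / _ #: no change
2. o, u -> 0 / V _: fires at position(s) 3: navfekzzbful
surface: navfekzzbful

cell GRD=ki, ASPECT=fe, RANK=lu, MOD=gu:
underlying: nauv-po-u-b-ful
1. b -> p, d -> t / _ #: no change
2. o, u -> 0 / V _: fires at position(s) 3, 7: navpobful
surface: navpobful

cell GRD=ki, ASPECT=lu, RANK=ki, MOD=vo:
underlying: nauv-bum-u-u-go
1. b -> p, d -> t / _ #: no change
2. o, u -> 0 / V _: fires at position(s) 3, 9: navbumugo
surface: navbumugo

cell GRD=vo, ASPECT=fe, RANK=ki, MOD=ol:
underlying: nauv-bum-a-b-ib
1. b -> p, d -> t / _ #: fires at position(s) 11: nauvbumabip
2. o, u -> 0 / V _: fires at position(s) 3: navbumabip
surface: navbumabip

cell GRD=vo, ASPECT=fe, RANK=ri, MOD=vo:
underlying: nauv-fek-a-b-go
1. b -> p, d -> t / _ #: no change
2. o, u -> 0 / V _: fires at position(s) 3: navfekabgo
surface: navfekabgo


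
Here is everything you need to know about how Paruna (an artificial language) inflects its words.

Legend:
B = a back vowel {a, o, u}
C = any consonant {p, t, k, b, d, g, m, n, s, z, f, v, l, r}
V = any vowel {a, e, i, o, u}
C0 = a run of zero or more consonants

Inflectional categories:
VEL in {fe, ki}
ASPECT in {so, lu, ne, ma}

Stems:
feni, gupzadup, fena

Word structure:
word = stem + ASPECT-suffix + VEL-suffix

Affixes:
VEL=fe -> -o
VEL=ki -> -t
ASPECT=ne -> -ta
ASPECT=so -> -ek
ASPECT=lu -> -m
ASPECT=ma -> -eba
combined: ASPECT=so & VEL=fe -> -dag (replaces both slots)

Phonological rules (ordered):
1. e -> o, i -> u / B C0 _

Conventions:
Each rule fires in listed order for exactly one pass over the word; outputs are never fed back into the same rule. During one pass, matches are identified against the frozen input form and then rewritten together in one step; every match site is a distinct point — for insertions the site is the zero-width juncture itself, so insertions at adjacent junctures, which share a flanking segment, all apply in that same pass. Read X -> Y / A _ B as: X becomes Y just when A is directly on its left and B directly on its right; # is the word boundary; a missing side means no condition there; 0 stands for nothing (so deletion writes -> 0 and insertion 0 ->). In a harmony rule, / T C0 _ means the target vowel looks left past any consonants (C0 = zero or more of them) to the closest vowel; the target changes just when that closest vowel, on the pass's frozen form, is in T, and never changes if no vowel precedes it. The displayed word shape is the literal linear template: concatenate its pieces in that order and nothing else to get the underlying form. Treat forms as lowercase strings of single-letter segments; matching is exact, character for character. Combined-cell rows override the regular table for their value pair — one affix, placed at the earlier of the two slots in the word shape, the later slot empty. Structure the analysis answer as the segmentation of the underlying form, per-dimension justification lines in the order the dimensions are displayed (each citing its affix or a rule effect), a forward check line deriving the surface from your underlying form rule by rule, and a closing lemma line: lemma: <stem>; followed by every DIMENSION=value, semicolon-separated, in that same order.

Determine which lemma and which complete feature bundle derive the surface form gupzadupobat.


underlying: gupzadup-eba-t
VEL=ki - signalled by the affix -t
ASPECT=ma - signalled by the affix -eba
check: gupzadupebat -> gupzadupobat
lemma: gupzadup; VEL=ki; ASPECT=ma


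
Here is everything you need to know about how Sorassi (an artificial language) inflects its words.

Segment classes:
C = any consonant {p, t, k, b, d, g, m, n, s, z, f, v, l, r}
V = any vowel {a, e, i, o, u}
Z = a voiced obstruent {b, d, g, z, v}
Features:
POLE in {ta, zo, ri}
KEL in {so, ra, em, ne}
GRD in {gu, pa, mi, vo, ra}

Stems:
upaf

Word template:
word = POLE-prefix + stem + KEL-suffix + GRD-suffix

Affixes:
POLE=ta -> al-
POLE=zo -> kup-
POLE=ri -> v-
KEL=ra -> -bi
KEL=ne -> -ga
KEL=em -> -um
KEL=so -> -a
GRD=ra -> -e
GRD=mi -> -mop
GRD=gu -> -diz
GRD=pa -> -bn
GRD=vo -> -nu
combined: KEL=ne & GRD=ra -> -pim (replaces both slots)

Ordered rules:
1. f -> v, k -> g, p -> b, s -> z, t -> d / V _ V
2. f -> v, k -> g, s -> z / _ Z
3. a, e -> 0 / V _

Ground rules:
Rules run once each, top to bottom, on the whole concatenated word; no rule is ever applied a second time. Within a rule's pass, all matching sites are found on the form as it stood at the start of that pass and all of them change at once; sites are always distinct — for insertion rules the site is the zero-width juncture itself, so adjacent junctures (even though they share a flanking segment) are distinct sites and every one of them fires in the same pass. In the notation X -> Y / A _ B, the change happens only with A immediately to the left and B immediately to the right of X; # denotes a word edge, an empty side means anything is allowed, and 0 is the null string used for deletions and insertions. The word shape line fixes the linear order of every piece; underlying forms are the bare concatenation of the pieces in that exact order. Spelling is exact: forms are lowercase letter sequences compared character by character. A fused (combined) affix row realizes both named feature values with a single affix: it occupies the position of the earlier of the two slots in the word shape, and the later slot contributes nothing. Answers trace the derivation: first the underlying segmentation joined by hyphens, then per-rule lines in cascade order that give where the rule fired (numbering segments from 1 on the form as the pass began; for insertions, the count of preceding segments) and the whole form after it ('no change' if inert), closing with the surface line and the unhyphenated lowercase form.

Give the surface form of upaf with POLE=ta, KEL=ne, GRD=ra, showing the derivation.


underlying: al-upaf-pim
1. f -> v, k -> g, p -> b, s -> z, t -> d / V _ V: fires at position(s) 4: alubafpim
2. f -> v, k -> g, s -> z / _ Z: no change
3. a, e -> 0 / V _: no change
surface: alubafpim


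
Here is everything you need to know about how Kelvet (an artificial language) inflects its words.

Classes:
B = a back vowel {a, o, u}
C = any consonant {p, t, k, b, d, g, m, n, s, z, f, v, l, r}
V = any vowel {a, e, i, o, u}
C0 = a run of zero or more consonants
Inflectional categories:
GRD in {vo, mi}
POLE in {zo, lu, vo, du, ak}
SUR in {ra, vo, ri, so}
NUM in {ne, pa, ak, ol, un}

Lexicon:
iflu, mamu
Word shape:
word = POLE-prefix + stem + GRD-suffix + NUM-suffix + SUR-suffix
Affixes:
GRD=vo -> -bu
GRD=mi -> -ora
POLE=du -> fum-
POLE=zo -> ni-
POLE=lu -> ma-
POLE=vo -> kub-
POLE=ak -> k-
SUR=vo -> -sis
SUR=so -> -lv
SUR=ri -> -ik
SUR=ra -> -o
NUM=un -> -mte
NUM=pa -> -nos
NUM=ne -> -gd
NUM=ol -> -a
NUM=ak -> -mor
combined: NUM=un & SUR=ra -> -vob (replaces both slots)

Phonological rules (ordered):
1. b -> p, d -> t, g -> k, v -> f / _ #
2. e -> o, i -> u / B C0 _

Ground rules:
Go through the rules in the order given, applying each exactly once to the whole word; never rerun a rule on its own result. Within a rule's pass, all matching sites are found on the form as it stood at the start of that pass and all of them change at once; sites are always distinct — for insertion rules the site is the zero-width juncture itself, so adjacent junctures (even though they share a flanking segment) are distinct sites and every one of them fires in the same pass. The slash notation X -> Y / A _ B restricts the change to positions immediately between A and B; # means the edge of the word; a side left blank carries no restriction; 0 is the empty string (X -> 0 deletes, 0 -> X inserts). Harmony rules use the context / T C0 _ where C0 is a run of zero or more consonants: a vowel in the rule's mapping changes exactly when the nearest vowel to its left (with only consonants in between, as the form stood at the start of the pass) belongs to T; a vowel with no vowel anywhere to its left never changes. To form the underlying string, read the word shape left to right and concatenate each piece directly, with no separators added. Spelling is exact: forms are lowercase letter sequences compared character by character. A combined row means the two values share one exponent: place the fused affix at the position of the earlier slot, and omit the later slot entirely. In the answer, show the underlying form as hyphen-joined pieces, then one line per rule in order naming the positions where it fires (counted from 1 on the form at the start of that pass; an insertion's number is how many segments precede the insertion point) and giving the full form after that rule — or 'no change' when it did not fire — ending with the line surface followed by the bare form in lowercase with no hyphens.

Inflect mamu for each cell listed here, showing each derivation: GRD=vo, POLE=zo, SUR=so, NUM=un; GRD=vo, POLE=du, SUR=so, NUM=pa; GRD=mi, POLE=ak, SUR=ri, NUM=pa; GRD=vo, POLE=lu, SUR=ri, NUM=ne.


cell GRD=vo, POLE=zo, SUR=so, NUM=un:
underlying: ni-mamu-bu-mte-lv
1. b -> p, d -> t, g -> k, v -> f / _ #: fires at position(s) 13: nimamubumtelf
2. e -> o, i -> u / B C0 _: fires at position(s) 11: nimamubumtolf
surface: nimamubumtolf

cell GRD=vo, POLE=du, SUR=so, NUM=pa:
underlying: fum-mamu-bu-nos-lv
1. b -> p, d -> t, g -> k, v -> f / _ #: fires at position(s) 14: fummamubunoslf
2. e -> o, i -> u / B C0 _: no change
surface: fummamubunoslf

cell GRD=mi, POLE=ak, SUR=ri, NUM=pa:
underlying: k-mamu-ora-nos-ik
1. b -> p, d -> t, g -> k, v -> f / _ #: no change
2. e -> o, i -> u / B C0 _: fires at position(s) 12: kmamuoranosuk
surface: kmamuoranosuk

cell GRD=vo, POLE=lu, SUR=ri, NUM=ne:
underlying: ma-mamu-bu-gd-ik
1. b -> p, d -> t, g -> k, v -> f / _ #: no change
2. e -> o, i -> u / B C0 _: fires at position(s) 11: mamamubugduk
surface: mamamubugduk


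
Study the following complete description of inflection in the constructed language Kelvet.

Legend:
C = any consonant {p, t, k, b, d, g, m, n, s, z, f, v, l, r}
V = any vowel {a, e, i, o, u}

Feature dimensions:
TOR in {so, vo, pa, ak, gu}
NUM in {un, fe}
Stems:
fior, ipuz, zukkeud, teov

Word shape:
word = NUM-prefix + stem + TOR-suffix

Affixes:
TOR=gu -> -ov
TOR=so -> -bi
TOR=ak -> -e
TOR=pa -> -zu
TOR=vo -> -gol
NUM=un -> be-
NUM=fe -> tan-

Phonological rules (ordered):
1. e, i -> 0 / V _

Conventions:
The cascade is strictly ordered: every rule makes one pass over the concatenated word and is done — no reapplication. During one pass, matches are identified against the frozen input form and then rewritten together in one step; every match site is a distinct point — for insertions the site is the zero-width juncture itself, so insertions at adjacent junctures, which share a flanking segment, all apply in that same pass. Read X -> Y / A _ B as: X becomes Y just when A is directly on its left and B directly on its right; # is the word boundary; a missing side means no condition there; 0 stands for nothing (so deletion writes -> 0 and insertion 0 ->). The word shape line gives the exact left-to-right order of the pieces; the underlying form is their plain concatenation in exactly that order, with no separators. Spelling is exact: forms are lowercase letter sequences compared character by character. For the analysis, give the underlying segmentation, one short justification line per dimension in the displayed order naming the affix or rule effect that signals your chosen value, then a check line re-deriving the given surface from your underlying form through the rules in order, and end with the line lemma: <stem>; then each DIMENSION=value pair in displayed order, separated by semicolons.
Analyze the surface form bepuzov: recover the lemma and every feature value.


underlying: be-ipuz-ov
TOR=gu - signalled by the affix -ov
NUM=un - signalled by the affix be-
check: beipuzov -> bepuzov
lemma: ipuz; TOR=gu; NUM=un


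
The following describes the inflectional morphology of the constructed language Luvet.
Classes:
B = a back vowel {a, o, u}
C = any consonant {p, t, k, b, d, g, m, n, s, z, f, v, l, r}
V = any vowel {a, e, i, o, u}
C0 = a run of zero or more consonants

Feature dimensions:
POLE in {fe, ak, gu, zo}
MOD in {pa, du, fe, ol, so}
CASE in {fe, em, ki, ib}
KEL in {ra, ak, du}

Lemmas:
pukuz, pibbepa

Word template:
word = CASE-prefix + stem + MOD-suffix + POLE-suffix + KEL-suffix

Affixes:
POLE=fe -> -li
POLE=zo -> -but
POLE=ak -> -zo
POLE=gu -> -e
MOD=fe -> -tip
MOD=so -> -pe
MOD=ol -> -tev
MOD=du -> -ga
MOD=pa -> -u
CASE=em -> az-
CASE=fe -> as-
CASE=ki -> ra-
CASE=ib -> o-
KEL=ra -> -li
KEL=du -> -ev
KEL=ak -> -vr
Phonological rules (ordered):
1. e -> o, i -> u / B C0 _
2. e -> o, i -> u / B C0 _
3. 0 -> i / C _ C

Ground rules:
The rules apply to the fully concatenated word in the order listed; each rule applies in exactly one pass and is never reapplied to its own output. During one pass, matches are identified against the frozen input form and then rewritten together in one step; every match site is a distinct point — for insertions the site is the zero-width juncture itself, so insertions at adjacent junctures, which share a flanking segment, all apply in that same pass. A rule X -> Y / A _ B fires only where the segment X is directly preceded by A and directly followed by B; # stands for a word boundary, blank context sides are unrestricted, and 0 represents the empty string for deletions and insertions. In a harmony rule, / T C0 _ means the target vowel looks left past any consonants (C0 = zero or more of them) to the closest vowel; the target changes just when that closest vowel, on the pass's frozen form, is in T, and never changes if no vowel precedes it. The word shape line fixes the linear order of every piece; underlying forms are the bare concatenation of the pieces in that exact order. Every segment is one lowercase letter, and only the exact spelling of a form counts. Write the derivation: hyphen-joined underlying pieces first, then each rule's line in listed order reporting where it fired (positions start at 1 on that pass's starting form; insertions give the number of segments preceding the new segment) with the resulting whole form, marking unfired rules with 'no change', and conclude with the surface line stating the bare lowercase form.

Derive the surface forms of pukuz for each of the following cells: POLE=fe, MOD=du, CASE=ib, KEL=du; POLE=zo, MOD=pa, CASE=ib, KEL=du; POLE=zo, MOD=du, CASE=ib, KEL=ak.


cell POLE=fe, MOD=du, CASE=ib, KEL=du:
underlying: o-pukuz-ga-li-ev
1. e -> o, i -> u / B C0 _: fires at position(s) 10: opukuzgaluev
2. e -> o, i -> u / B C0 _: fires at position(s) 11: opukuzgaluov
3. 0 -> i / C _ C: inserts after position(s) 6: opukuzigaluov
surface: opukuzigaluov

cell POLE=zo, MOD=pa, CASE=ib, KEL=du:
underlying: o-pukuz-u-but-ev
1. e -> o, i -> u / B C0 _: fires at position(s) 11: opukuzubutov
2. e -> o, i -> u / B C0 _: no change
3. 0 -> i / C _ C: no change
surface: opukuzubutov

cell POLE=zo, MOD=du, CASE=ib, KEL=ak:
underlying: o-pukuz-ga-but-vr
1. e -> o, i -> u / B C0 _: no change
2. e -> o, i -> u / B C0 _: no change
3. 0 -> i / C _ C: inserts after position(s) 6, 11, 12: opukuzigabutivir
surface: opukuzigabutivir


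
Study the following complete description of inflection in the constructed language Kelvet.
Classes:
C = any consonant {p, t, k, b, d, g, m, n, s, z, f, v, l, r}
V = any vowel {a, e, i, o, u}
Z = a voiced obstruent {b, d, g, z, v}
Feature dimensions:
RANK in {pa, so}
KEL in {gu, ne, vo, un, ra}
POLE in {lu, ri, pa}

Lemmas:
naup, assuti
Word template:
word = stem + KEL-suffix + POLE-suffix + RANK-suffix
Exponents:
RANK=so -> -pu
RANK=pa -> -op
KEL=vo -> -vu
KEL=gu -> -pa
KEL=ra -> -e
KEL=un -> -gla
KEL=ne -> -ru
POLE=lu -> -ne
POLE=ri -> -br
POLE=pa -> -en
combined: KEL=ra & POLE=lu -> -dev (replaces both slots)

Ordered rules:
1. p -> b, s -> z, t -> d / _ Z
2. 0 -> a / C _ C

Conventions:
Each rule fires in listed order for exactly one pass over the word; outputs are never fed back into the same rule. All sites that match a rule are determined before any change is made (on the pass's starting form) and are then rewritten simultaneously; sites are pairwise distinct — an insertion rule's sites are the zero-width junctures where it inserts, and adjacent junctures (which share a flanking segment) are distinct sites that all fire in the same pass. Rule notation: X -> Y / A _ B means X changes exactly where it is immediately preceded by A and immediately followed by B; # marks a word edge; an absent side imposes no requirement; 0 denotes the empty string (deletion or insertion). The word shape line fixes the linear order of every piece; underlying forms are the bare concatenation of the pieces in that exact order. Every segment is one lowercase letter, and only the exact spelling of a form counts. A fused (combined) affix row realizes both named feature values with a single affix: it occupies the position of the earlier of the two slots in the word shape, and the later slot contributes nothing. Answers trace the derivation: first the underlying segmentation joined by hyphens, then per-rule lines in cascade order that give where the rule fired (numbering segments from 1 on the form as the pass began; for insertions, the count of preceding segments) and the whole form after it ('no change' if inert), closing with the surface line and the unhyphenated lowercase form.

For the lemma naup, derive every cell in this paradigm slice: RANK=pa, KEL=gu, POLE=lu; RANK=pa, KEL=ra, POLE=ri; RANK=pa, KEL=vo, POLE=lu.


cell RANK=pa, KEL=gu, POLE=lu:
underlying: naup-pa-ne-op
1. p -> b, s -> z, t -> d / _ Z: no change
2. 0 -> a / C _ C: inserts after position(s) 4: naupapaneop
surface: naupapaneop

cell RANK=pa, KEL=ra, POLE=ri:
underlying: naup-e-br-op
1. p -> b, s -> z, t -> d / _ Z: no change
2. 0 -> a / C _ C: inserts after position(s) 6: naupebarop
surface: naupebarop

cell RANK=pa, KEL=vo, POLE=lu:
underlying: naup-vu-ne-op
1. p -> b, s -> z, t -> d / _ Z: fires at position(s) 4: naubvuneop
2. 0 -> a / C _ C: inserts after position(s) 4: naubavuneop
surface: naubavuneop


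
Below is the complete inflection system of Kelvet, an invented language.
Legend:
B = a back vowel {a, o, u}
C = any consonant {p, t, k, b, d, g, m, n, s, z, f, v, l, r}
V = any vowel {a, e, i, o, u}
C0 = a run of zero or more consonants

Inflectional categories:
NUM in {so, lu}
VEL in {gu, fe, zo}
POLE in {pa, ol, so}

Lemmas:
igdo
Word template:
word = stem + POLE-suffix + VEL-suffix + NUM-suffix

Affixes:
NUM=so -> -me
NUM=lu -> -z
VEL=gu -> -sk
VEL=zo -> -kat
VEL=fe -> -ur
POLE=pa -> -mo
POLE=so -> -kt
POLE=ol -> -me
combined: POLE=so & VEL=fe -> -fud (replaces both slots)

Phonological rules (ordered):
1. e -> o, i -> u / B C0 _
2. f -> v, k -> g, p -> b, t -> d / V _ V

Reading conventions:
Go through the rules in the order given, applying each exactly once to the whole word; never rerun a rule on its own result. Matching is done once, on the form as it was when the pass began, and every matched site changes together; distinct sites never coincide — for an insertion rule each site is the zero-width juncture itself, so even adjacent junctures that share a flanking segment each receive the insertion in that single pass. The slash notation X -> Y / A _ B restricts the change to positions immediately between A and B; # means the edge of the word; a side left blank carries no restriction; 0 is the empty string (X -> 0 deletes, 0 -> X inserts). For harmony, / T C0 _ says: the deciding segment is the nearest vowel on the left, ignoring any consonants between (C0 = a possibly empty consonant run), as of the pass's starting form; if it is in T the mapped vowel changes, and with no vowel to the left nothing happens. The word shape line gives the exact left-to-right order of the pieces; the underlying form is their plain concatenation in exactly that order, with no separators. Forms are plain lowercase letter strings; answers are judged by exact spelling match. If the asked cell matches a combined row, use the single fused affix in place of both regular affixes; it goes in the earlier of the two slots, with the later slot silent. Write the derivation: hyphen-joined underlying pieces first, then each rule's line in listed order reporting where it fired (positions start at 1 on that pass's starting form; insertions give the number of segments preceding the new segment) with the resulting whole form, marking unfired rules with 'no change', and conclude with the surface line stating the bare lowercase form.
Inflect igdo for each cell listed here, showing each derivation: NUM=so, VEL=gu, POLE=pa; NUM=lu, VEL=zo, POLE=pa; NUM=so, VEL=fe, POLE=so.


cell NUM=so, VEL=gu, POLE=pa:
underlying: igdo-mo-sk-me
1. e -> o, i -> u / B C0 _: fires at position(s) 10: igdomoskmo
2. f -> v, k -> g, p -> b, t -> d / V _ V: no change
surface: igdomoskmo

cell NUM=lu, VEL=zo, POLE=pa:
underlying: igdo-mo-kat-z
1. e -> o, i -> u / B C0 _: no change
2. f -> v, k -> g, p -> b, t -> d / V _ V: fires at position(s) 7: igdomogatz
surface: igdomogatz

cell NUM=so, VEL=fe, POLE=so:
underlying: igdo-fud-me
1. e -> o, i -> u / B C0 _: fires at position(s) 9: igdofudmo
2. f -> v, k -> g, p -> b, t -> d / V _ V: fires at position(s) 5: igdovudmo
surface: igdovudmo
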